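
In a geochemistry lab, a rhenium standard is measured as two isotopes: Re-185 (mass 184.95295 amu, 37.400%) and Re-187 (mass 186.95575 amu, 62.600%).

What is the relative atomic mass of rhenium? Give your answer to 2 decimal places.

186.21 amu

Weight each isotope mass by its fractional abundance: 0.37400 × 184.95295 + 0.62600 × 186.95575
= 69.172403 + 117.034300 = 186.206703 amu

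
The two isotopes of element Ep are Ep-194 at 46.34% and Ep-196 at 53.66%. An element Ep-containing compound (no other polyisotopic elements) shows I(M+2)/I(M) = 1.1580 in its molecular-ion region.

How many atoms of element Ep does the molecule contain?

1

For n independent Ep atoms, I(M+2)/I(M) = n · (abundance Ep-196) / (abundance Ep-194) = n · 0.5366/0.4634.
n = 1.1580 × 0.4634/0.5366 = 1.00 ≈ 1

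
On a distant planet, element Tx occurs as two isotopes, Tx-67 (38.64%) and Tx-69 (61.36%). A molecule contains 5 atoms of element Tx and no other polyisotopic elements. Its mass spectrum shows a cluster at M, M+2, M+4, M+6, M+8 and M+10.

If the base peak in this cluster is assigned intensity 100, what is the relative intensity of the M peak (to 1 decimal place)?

2.5

Term probabilities: M 0.0086, M+2 0.0684, M+4 0.2172, M+6 0.3449, M+8 0.2739, M+10 0.0870. Base peak = M+6.
P(M+6) = C(5,3) × 0.3864^2 × 0.6136^3 = 10 × 0.14930496 × 0.23102344 = 0.344929 (base)
P(M) = C(5,0) × 0.3864^5 × 0.6136^0 = 1 × 0.00861362 × 1.0000 = 0.008614
Relative intensity = 0.008614 / 0.344929 × 100 = 2.5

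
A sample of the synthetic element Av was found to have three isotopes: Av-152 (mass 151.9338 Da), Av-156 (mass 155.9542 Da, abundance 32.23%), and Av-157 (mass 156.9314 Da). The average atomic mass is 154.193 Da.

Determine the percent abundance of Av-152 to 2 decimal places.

The remaining 67.77% is split between Av-152 (fraction x) and Av-157 (fraction 0.6777 − x).
Substituting: 151.9338x + 156.9314(0.6777 − x) = 103.92896134
(151.9338 − 156.9314)x = -2.42344844  ⇒  x = 0.48492, y = 0.19278
Av-152: 48.49%, Av-157: 19.28%.

48.49%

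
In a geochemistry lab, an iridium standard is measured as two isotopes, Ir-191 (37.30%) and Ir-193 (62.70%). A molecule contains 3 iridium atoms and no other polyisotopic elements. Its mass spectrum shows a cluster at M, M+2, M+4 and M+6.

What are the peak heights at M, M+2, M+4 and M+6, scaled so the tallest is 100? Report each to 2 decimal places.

Each Ir atom is independently Ir-191 (p = 0.3730) or Ir-193 (q = 0.6270); the cluster is the binomial expansion (p + q)^3.
P(M) = 0.3730^3 = 0.051895
P(M+2) = 3 × 0.3730^2 × 0.6270^1 = 0.261702
P(M+4) = 3 × 0.3730^1 × 0.6270^2 = 0.439911
P(M+6) = 0.6270^3 = 0.246492
The M+4 peak is largest (0.439911); scaling to 100 gives 11.80 : 59.49 : 100.00 : 56.03.

11.80 : 59.49 : 100.00 : 56.03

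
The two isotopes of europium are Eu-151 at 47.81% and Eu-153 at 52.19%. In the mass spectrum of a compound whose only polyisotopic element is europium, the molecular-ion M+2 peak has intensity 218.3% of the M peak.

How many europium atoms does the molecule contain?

With n Eu atoms, P(M+2)/P(M) = C(n,1)·p^(n−1)q / p^n = n·q/p = n · 0.5219/0.4781.
n = 2.183 × 0.4781/0.5219 = 2.00 ≈ 2

2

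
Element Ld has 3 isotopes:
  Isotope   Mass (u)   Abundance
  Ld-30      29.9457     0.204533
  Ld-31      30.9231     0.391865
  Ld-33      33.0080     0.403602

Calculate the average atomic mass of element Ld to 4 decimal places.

Average mass = Σ (abundance × isotope mass) = 0.204533 × 29.9457 + 0.391865 × 30.9231 + 0.403602 × 33.0080
= 6.12488 + 12.11768 + 13.32209 = 31.56465 u

31.5647 u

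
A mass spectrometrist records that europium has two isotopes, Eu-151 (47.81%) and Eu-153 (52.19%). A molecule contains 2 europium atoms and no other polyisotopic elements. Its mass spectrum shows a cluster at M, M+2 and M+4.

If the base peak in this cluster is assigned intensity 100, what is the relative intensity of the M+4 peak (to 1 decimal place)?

54.6

Binomial terms of (0.4781 + 0.5219)^2: M 0.2286, M+2 0.4990, M+4 0.2724 → M+2 is the base peak.
P(M+2) = C(2,1) × 0.4781^1 × 0.5219^1 = 2 × 0.4781 × 0.5219 = 0.499041 (base)
P(M+4) = C(2,2) × 0.4781^0 × 0.5219^2 = 1 × 1.0000 × 0.27237961 = 0.272380
Relative intensity = 0.272380 / 0.499041 × 100 = 54.6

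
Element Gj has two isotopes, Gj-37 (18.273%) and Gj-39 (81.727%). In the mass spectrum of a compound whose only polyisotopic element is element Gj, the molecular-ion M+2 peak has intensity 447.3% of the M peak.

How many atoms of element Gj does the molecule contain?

1

With n Gj atoms, P(M+2)/P(M) = C(n,1)·p^(n−1)q / p^n = n·q/p = n · 0.81727/0.18273.
n = 4.473 × 0.18273/0.81727 = 1.00 ≈ 1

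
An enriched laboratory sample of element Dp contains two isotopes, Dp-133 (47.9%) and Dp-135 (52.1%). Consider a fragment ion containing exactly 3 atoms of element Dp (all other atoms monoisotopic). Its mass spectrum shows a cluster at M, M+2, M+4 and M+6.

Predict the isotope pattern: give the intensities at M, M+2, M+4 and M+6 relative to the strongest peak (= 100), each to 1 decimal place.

The 3 Dp atoms are independent, so intensities follow the terms of (0.479 + 0.521)^3.
P(M) = 0.479^3 = 0.109902
P(M+2) = 3 × 0.479^2 × 0.521^1 = 0.358616
P(M+4) = 3 × 0.479^1 × 0.521^2 = 0.390061
P(M+6) = 0.521^3 = 0.141421
The M+4 peak is largest (0.390061); scaling to 100 gives 28.2 : 91.9 : 100.0 : 36.3.

28.2 : 91.9 : 100.0 : 36.3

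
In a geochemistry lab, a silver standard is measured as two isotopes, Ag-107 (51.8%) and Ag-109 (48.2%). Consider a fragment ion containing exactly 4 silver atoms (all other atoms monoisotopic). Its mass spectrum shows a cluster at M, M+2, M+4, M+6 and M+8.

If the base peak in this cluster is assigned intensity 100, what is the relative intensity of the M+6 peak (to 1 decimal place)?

Term probabilities: M 0.0720, M+2 0.2680, M+4 0.3740, M+6 0.2320, M+8 0.0540. Base peak = M+4.
P(M+4) = C(4,2) × 0.518^2 × 0.482^2 = 6 × 0.268324 × 0.232324 = 0.374029 (base)
P(M+6) = C(4,3) × 0.518^1 × 0.482^3 = 4 × 0.5180 × 0.11198017 = 0.232023
Relative intensity = 0.232023 / 0.374029 × 100 = 62.0

62.0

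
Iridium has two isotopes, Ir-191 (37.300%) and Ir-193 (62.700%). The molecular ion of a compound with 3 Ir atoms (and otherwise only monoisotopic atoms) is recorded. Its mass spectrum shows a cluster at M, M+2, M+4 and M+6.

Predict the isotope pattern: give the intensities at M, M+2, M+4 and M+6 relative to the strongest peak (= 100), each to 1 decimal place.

The 3 Ir atoms are independent, so intensities follow the terms of (0.37300 + 0.62700)^3.
P(M) = 0.37300^3 = 0.051895
P(M+2) = 3 × 0.37300^2 × 0.62700^1 = 0.261702
P(M+4) = 3 × 0.37300^1 × 0.62700^2 = 0.439911
P(M+6) = 0.62700^3 = 0.246492
The M+4 peak is largest (0.439911); scaling to 100 gives 11.8 : 59.5 : 100.0 : 56.0.

11.8 : 59.5 : 100.0 : 56.0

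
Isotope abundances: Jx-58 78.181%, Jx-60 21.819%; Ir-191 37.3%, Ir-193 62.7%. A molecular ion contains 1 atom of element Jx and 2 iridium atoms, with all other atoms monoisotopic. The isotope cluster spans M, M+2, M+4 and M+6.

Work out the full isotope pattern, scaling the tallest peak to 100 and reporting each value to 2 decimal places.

Element Jx pattern (n=1): 0.78181 : 0.21819
Iridium pattern (n=2): 0.139129 : 0.467742 : 0.393129
Convolve the two distributions (both contribute in 2-u steps):
  M: 0.78181×0.139129 = 0.108772
  M+2: 0.78181×0.467742 + 0.21819×0.139129 = 0.396042
  M+4: 0.78181×0.393129 + 0.21819×0.467742 = 0.409409
  M+6: 0.21819×0.393129 = 0.085777
Scale to base peak (0.409409) = 100: 26.57 : 96.74 : 100.00 : 20.95

26.57 : 96.74 : 100.00 : 20.95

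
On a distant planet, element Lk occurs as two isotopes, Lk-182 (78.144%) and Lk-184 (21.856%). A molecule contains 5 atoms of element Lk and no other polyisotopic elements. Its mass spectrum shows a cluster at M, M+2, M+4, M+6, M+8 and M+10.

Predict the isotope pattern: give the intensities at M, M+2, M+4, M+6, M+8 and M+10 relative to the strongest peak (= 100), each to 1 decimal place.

71.5 : 100.0 : 55.9 : 15.6 : 2.2 : 0.1

The 5 Lk atoms are independent, so intensities follow the terms of (0.78144 + 0.21856)^5.
P(M) = 0.78144^5 = 0.291392
P(M+2) = 5 × 0.78144^4 × 0.21856^1 = 0.407496
P(M+4) = 10 × 0.78144^3 × 0.21856^2 = 0.227944
P(M+6) = 10 × 0.78144^2 × 0.21856^3 = 0.063753
P(M+8) = 5 × 0.78144^1 × 0.21856^4 = 0.008916
P(M+10) = 0.21856^5 = 0.000499
The M+2 peak is largest (0.407496); scaling to 100 gives 71.5 : 100.0 : 55.9 : 15.6 : 2.2 : 0.1.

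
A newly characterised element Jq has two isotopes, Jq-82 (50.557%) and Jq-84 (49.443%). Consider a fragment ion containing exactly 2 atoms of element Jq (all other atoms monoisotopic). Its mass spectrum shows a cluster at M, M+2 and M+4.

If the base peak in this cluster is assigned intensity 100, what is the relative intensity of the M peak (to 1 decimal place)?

Binomial terms of (0.50557 + 0.49443)^2: M 0.2556, M+2 0.4999, M+4 0.2445 → M+2 is the base peak.
P(M+2) = C(2,1) × 0.50557^1 × 0.49443^1 = 2 × 0.50557 × 0.49443 = 0.499938 (base)
P(M) = C(2,0) × 0.50557^2 × 0.49443^0 = 1 × 0.25560102 × 1.0000 = 0.255601
Relative intensity = 0.255601 / 0.499938 × 100 = 51.1

51.1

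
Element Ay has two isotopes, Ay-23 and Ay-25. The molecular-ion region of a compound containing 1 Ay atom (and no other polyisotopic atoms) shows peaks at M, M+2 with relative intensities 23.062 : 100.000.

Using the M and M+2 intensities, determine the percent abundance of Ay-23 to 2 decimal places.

Let p = fractional abundance of Ay-23. I(M+2)/I(M) = [C(1,1)·p^0·(1−p)] / p^1 = 1·(1−p)/p = 100.000/23.062 = 4.3361
(1−p)/p = 4.3361/1 = 4.3361  ⇒  p = 1/(1 + 4.3361) = 0.1874
Ay-23: 18.74%, Ay-25: 81.26%.

18.74%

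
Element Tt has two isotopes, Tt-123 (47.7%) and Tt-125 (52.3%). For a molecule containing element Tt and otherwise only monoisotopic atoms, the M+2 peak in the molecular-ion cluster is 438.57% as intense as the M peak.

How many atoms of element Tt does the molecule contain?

4

The M+2/M ratio from n Tt atoms is n · q/p = n · 0.523/0.477.
n = 4.3857 × 0.477/0.523 = 4.00 ≈ 4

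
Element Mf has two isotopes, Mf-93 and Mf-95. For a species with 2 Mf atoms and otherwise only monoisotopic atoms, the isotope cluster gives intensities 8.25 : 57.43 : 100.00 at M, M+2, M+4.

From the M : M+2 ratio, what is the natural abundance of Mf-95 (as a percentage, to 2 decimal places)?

Let p = fractional abundance of Mf-93. I(M+2)/I(M) = [C(2,1)·p^1·(1−p)] / p^2 = 2·(1−p)/p = 57.43/8.25 = 6.9612
(1−p)/p = 6.9612/2 = 3.4806  ⇒  p = 1/(1 + 3.4806) = 0.2232
Mf-93: 22.32%, Mf-95: 77.68%.

77.68%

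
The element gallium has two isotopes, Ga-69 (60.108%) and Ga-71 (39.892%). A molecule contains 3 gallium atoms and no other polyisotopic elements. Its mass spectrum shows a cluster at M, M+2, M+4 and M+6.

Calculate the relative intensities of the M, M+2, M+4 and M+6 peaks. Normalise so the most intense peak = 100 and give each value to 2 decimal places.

Expanding (0.60108 + 0.39892)^3:
P(M) = 0.60108^3 = 0.217169
P(M+2) = 3 × 0.60108^2 × 0.39892^1 = 0.432386
P(M+4) = 3 × 0.60108^1 × 0.39892^2 = 0.286963
P(M+6) = 0.39892^3 = 0.063483
The M+2 peak is largest (0.432386); scaling to 100 gives 50.23 : 100.00 : 66.37 : 14.68.

50.23 : 100.00 : 66.37 : 14.68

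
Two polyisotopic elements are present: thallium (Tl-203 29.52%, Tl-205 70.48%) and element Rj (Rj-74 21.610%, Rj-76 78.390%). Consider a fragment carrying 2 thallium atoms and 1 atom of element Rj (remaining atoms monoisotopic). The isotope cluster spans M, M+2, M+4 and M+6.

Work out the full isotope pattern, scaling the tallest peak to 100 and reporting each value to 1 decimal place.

Thallium pattern (n=2): 0.08714304 : 0.41611392 : 0.49674304
Element Rj pattern (n=1): 0.2161 : 0.7839
Convolve the two distributions (both contribute in 2-u steps):
  M: 0.08714304×0.2161 = 0.018832
  M+2: 0.08714304×0.7839 + 0.41611392×0.2161 = 0.158234
  M+4: 0.41611392×0.7839 + 0.49674304×0.2161 = 0.433538
  M+6: 0.49674304×0.7839 = 0.389397
Scale to base peak (0.433538) = 100: 4.3 : 36.5 : 100.0 : 89.8

4.3 : 36.5 : 100.0 : 89.8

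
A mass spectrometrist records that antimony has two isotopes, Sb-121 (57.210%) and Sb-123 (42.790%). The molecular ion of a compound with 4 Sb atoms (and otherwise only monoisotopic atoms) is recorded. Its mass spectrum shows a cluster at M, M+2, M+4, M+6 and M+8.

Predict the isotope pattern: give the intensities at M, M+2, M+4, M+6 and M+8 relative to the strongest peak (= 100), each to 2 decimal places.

Each Sb atom is independently Sb-121 (p = 0.57210) or Sb-123 (q = 0.42790); the cluster is the binomial expansion (p + q)^4.
P(M) = 0.57210^4 = 0.107124
P(M+2) = 4 × 0.57210^3 × 0.42790^1 = 0.320493
P(M+4) = 6 × 0.57210^2 × 0.42790^2 = 0.359567
P(M+6) = 4 × 0.57210^1 × 0.42790^3 = 0.179291
P(M+8) = 0.42790^4 = 0.033525
The M+4 peak is largest (0.359567); scaling to 100 gives 29.79 : 89.13 : 100.00 : 49.86 : 9.32.

29.79 : 89.13 : 100.00 : 49.86 : 9.32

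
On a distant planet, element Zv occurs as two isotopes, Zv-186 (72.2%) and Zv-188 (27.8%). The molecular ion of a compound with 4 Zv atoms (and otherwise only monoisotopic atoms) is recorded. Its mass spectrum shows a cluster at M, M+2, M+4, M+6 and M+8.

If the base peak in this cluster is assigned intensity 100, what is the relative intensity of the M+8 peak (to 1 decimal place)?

1.4

Term probabilities: M 0.2717, M+2 0.4185, M+4 0.2417, M+6 0.0620, M+8 0.0060. Base peak = M+2.
P(M+2) = C(4,1) × 0.722^3 × 0.278^1 = 4 × 0.37636705 × 0.2780 = 0.418520 (base)
P(M+8) = C(4,4) × 0.722^0 × 0.278^4 = 1 × 1.0000 × 0.00597282 = 0.005973
Relative intensity = 0.005973 / 0.418520 × 100 = 1.4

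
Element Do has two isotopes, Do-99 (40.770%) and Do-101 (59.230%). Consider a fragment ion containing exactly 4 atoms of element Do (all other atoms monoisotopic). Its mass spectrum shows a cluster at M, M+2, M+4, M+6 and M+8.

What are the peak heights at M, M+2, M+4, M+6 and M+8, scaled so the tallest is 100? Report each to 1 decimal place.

7.9 : 45.9 : 100.0 : 96.9 : 35.2

Expanding (0.40770 + 0.59230)^4:
P(M) = 0.40770^4 = 0.027629
P(M+2) = 4 × 0.40770^3 × 0.59230^1 = 0.160555
P(M+4) = 6 × 0.40770^2 × 0.59230^2 = 0.349878
P(M+6) = 4 × 0.40770^1 × 0.59230^3 = 0.338864
P(M+8) = 0.59230^4 = 0.123074
The M+4 peak is largest (0.349878); scaling to 100 gives 7.9 : 45.9 : 100.0 : 96.9 : 35.2.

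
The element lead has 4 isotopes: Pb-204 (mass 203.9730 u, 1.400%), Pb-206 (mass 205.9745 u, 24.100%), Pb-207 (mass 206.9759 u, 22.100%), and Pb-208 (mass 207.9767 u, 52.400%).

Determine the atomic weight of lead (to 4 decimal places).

207.2169 u

The abundance-weighted mean is 0.01400 × 203.9730 + 0.24100 × 205.9745 + 0.22100 × 206.9759 + 0.52400 × 207.9767
= 2.85562 + 49.63985 + 45.74167 + 108.97979 = 207.21693 u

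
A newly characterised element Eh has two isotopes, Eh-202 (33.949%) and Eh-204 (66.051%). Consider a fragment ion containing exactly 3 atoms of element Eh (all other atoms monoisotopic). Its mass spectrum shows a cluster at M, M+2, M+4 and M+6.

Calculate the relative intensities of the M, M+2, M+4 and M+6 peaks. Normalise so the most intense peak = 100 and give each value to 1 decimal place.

The 3 Eh atoms are independent, so intensities follow the terms of (0.33949 + 0.66051)^3.
P(M) = 0.33949^3 = 0.039127
P(M+2) = 3 × 0.33949^2 × 0.66051^1 = 0.228378
P(M+4) = 3 × 0.33949^1 × 0.66051^2 = 0.444331
P(M+6) = 0.66051^3 = 0.288163
The M+4 peak is largest (0.444331); scaling to 100 gives 8.8 : 51.4 : 100.0 : 64.9.

8.8 : 51.4 : 100.0 : 64.9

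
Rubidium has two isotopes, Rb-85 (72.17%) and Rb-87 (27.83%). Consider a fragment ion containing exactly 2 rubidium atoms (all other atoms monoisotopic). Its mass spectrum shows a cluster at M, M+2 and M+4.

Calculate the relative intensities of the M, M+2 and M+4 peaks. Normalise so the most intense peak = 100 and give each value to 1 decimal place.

The 2 Rb atoms are independent, so intensities follow the terms of (0.7217 + 0.2783)^2.
P(M) = 0.7217^2 = 0.520851
P(M+2) = 2 × 0.7217^1 × 0.2783^1 = 0.401698
P(M+4) = 0.2783^2 = 0.077451
The M peak is largest (0.520851); scaling to 100 gives 100.0 : 77.1 : 14.9.

100.0 : 77.1 : 14.9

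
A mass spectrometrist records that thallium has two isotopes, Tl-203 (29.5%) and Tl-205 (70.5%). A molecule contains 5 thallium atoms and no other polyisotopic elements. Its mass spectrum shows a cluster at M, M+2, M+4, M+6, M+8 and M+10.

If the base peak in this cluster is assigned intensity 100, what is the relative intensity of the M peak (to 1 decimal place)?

Binomial terms of (0.295 + 0.705)^5: M 0.0022, M+2 0.0267, M+4 0.1276, M+6 0.3049, M+8 0.3644, M+10 0.1742 → M+8 is the base peak.
P(M+8) = C(5,4) × 0.295^1 × 0.705^4 = 5 × 0.2950 × 0.24703385 = 0.364375 (base)
P(M) = C(5,0) × 0.295^5 × 0.705^0 = 1 × 0.00223414 × 1.0000 = 0.002234
Relative intensity = 0.002234 / 0.364375 × 100 = 0.6

0.6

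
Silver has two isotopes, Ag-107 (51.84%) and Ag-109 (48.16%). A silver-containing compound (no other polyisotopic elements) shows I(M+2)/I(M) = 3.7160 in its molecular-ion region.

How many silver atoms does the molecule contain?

4

The M+2/M ratio from n Ag atoms is n · q/p = n · 0.4816/0.5184.
n = 3.7160 × 0.5184/0.4816 = 4.00 ≈ 4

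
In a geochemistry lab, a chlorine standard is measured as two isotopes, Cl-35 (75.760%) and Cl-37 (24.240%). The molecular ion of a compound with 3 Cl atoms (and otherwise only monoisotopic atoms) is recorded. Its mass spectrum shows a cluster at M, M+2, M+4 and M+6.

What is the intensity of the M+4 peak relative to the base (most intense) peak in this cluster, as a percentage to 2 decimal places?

Binomial terms of (0.75760 + 0.24240)^3: M 0.4348, M+2 0.4174, M+4 0.1335, M+6 0.0142 → M is the base peak.
P(M) = C(3,0) × 0.75760^3 × 0.24240^0 = 1 × 0.4348304 × 1.0000 = 0.434830 (base)
P(M+4) = C(3,2) × 0.75760^1 × 0.24240^2 = 3 × 0.7576 × 0.05875776 = 0.133545
Relative intensity = 0.133545 / 0.434830 × 100 = 30.71

30.71%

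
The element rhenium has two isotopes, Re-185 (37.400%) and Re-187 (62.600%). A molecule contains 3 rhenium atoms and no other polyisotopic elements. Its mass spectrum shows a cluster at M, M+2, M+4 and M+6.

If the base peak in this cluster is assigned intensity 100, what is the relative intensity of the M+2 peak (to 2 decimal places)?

59.74

Term probabilities: M 0.0523, M+2 0.2627, M+4 0.4397, M+6 0.2453. Base peak = M+4.
P(M+4) = C(3,2) × 0.37400^1 × 0.62600^2 = 3 × 0.3740 × 0.391876 = 0.439685 (base)
P(M+2) = C(3,1) × 0.37400^2 × 0.62600^1 = 3 × 0.139876 × 0.6260 = 0.262687
Relative intensity = 0.262687 / 0.439685 × 100 = 59.74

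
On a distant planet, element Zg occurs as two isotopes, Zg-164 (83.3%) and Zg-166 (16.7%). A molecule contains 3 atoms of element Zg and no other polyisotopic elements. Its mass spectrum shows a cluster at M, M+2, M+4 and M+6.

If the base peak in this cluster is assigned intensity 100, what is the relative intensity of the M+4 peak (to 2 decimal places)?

(0.833 + 0.167)^3 gives M 0.5780, M+2 0.3476, M+4 0.0697, M+6 0.0047; the largest is M.
P(M) = C(3,0) × 0.833^3 × 0.167^0 = 1 × 0.57800954 × 1.0000 = 0.578010 (base)
P(M+4) = C(3,2) × 0.833^1 × 0.167^2 = 3 × 0.8330 × 0.027889 = 0.069695
Relative intensity = 0.069695 / 0.578010 × 100 = 12.06

12.06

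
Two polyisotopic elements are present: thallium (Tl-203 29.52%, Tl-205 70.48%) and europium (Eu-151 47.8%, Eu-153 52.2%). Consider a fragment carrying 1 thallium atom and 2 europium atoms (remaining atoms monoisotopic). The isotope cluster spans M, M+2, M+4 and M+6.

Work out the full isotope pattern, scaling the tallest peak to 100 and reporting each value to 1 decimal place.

15.6 : 71.4 : 100.0 : 44.4

Thallium pattern (n=1): 0.2952 : 0.7048
Europium pattern (n=2): 0.228484 : 0.499032 : 0.272484
Convolve the two distributions (both contribute in 2-u steps):
  M: 0.2952×0.228484 = 0.067448
  M+2: 0.2952×0.499032 + 0.7048×0.228484 = 0.308350
  M+4: 0.2952×0.272484 + 0.7048×0.499032 = 0.432155
  M+6: 0.7048×0.272484 = 0.192047
Scale to base peak (0.432155) = 100: 15.6 : 71.4 : 100.0 : 44.4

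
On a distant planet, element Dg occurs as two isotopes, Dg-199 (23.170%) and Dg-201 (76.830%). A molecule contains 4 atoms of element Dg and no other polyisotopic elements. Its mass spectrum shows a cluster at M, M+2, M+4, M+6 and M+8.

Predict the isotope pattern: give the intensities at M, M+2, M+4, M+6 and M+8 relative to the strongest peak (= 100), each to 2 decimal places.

0.69 : 9.09 : 45.24 : 100.00 : 82.90

Each Dg atom is independently Dg-199 (p = 0.23170) or Dg-201 (q = 0.76830); the cluster is the binomial expansion (p + q)^4.
P(M) = 0.23170^4 = 0.002882
P(M+2) = 4 × 0.23170^3 × 0.76830^1 = 0.038227
P(M+4) = 6 × 0.23170^2 × 0.76830^2 = 0.190136
P(M+6) = 4 × 0.23170^1 × 0.76830^3 = 0.420319
P(M+8) = 0.76830^4 = 0.348436
The M+6 peak is largest (0.420319); scaling to 100 gives 0.69 : 9.09 : 45.24 : 100.00 : 82.90.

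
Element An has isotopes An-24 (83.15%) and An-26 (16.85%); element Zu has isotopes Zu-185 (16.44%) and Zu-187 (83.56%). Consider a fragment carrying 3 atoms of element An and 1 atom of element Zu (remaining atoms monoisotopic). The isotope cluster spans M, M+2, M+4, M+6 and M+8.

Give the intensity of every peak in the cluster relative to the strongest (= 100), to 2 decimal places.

Element An pattern (n=3): 0.57489266 : 0.34949878 : 0.07082447 : 0.00478409
Element Zu pattern (n=1): 0.1644 : 0.8356
Convolve the two distributions (both contribute in 2-u steps):
  M: 0.57489266×0.1644 = 0.094512
  M+2: 0.57489266×0.8356 + 0.34949878×0.1644 = 0.537838
  M+4: 0.34949878×0.8356 + 0.07082447×0.1644 = 0.303685
  M+6: 0.07082447×0.8356 + 0.00478409×0.1644 = 0.059967
  M+8: 0.00478409×0.8356 = 0.003998
Scale to base peak (0.537838) = 100: 17.57 : 100.00 : 56.46 : 11.15 : 0.74

17.57 : 100.00 : 56.46 : 11.15 : 0.74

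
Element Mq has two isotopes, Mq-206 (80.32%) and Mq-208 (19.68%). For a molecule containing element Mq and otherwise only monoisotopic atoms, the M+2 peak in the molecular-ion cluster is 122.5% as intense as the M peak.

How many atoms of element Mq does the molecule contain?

5

For n independent Mq atoms, I(M+2)/I(M) = n · (abundance Mq-208) / (abundance Mq-206) = n · 0.1968/0.8032.
n = 1.225 × 0.8032/0.1968 = 5.00 ≈ 5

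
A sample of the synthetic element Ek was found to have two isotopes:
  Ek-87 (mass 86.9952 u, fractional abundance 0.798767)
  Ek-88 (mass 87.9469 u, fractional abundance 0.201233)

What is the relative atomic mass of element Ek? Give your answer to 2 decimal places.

Average mass = Σ (abundance × isotope mass) = 0.798767 × 86.9952 + 0.201233 × 87.9469
= 69.48889 + 17.69782 = 87.18671 u

87.19 u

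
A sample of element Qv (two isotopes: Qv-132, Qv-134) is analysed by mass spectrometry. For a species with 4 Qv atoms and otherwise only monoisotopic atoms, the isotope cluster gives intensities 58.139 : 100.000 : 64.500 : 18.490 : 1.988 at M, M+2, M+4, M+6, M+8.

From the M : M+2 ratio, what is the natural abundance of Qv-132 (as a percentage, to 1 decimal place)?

69.9%

If p is the fraction of Qv that is Qv-132, then I(M+2)/I(M) = [C(4,1)·p^3·(1−p)] / p^4 = 4·(1−p)/p = 100.000/58.139 = 1.7200
(1−p)/p = 1.7200/4 = 0.4300  ⇒  p = 1/(1 + 0.4300) = 0.6993
Qv-132: 69.9%, Qv-134: 30.1%.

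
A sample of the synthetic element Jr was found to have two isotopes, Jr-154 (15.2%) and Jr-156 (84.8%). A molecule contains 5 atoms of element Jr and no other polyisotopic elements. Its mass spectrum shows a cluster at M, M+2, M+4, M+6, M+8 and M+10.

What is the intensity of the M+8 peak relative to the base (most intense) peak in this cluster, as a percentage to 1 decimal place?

89.6%

Term probabilities: M 0.0001, M+2 0.0023, M+4 0.0253, M+6 0.1409, M+8 0.3930, M+10 0.4385. Base peak = M+10.
P(M+10) = C(5,5) × 0.152^0 × 0.848^5 = 1 × 1.0000 × 0.43850976 = 0.438510 (base)
P(M+8) = C(5,4) × 0.152^1 × 0.848^4 = 5 × 0.1520 × 0.51711056 = 0.393004
Relative intensity = 0.393004 / 0.438510 × 100 = 89.6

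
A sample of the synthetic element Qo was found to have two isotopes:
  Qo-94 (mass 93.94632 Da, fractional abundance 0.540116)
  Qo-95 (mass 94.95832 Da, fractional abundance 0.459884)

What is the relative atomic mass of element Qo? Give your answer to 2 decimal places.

Ar = Σ fᵢ·mᵢ = 0.540116 × 93.94632 + 0.459884 × 94.95832
= 50.741911 + 43.669812 = 94.411723 Da

94.41 Da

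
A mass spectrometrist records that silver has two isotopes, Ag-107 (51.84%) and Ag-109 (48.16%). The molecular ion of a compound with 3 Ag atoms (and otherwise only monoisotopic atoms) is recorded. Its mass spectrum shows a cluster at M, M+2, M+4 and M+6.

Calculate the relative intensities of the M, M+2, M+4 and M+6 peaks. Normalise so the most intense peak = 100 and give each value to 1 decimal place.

35.9 : 100.0 : 92.9 : 28.8

Each Ag atom is independently Ag-107 (p = 0.5184) or Ag-109 (q = 0.4816); the cluster is the binomial expansion (p + q)^3.
P(M) = 0.5184^3 = 0.139314
P(M+2) = 3 × 0.5184^2 × 0.4816^1 = 0.388273
P(M+4) = 3 × 0.5184^1 × 0.4816^2 = 0.360711
P(M+6) = 0.4816^3 = 0.111702
The M+2 peak is largest (0.388273); scaling to 100 gives 35.9 : 100.0 : 92.9 : 28.8.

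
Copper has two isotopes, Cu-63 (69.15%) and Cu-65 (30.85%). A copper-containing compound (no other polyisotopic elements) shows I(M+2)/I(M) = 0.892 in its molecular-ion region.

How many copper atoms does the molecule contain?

The M+2/M ratio from n Cu atoms is n · q/p = n · 0.3085/0.6915.
n = 0.892 × 0.6915/0.3085 = 2.00 ≈ 2

2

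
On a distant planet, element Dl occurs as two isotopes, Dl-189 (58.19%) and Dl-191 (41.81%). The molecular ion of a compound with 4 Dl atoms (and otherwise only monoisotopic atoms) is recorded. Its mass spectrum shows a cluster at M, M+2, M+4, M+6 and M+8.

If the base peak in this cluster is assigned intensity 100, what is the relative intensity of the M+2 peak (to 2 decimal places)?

92.78

(0.5819 + 0.4181)^4 gives M 0.1147, M+2 0.3295, M+4 0.3551, M+6 0.1701, M+8 0.0306; the largest is M+4.
P(M+4) = C(4,2) × 0.5819^2 × 0.4181^2 = 6 × 0.33860761 × 0.17480761 = 0.355147 (base)
P(M+2) = C(4,1) × 0.5819^3 × 0.4181^1 = 4 × 0.19703577 × 0.4181 = 0.329523
Relative intensity = 0.329523 / 0.355147 × 100 = 92.78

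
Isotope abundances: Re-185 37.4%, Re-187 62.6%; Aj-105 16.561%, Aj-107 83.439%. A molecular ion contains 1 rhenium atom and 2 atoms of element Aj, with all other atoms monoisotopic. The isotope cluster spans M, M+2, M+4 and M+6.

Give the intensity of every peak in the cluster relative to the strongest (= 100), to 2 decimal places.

Rhenium pattern (n=1): 0.3740 : 0.6260
Element Aj pattern (n=2): 0.02742667 : 0.27636666 : 0.69620667
Convolve the two distributions (both contribute in 2-u steps):
  M: 0.3740×0.02742667 = 0.010258
  M+2: 0.3740×0.27636666 + 0.6260×0.02742667 = 0.120530
  M+4: 0.3740×0.69620667 + 0.6260×0.27636666 = 0.433387
  M+6: 0.6260×0.69620667 = 0.435825
Scale to base peak (0.435825) = 100: 2.35 : 27.66 : 99.44 : 100.00

2.35 : 27.66 : 99.44 : 100.00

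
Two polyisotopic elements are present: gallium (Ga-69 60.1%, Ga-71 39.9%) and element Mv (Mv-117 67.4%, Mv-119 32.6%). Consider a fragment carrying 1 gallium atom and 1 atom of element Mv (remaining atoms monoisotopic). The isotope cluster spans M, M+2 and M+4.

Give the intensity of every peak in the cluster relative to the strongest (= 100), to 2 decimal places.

Gallium pattern (n=1): 0.6010 : 0.3990
Element Mv pattern (n=1): 0.6740 : 0.3260
Convolve the two distributions (both contribute in 2-u steps):
  M: 0.6010×0.6740 = 0.405074
  M+2: 0.6010×0.3260 + 0.3990×0.6740 = 0.464852
  M+4: 0.3990×0.3260 = 0.130074
Scale to base peak (0.464852) = 100: 87.14 : 100.00 : 27.98

87.14 : 100.00 : 27.98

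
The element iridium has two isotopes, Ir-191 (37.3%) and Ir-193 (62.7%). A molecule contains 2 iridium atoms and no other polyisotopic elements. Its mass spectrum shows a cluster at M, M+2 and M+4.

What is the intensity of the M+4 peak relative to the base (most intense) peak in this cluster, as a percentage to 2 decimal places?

(0.373 + 0.627)^2 gives M 0.1391, M+2 0.4677, M+4 0.3931; the largest is M+2.
P(M+2) = C(2,1) × 0.373^1 × 0.627^1 = 2 × 0.3730 × 0.6270 = 0.467742 (base)
P(M+4) = C(2,2) × 0.373^0 × 0.627^2 = 1 × 1.0000 × 0.393129 = 0.393129
Relative intensity = 0.393129 / 0.467742 × 100 = 84.05

84.05%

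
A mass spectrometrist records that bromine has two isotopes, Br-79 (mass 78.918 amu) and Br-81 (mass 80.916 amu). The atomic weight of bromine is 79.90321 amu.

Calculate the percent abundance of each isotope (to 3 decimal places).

With x = fraction of Br-79 (so Br-81 is 1 − x):
78.918·x + 80.916·(1 − x) = 79.90321
(78.918 − 80.916)·x = 79.90321 − 80.916
x = -1.01279 / -1.998 = 0.50690 → 50.690% Br-79, 49.310% Br-81.

Br-79: 50.690%, Br-81: 49.310%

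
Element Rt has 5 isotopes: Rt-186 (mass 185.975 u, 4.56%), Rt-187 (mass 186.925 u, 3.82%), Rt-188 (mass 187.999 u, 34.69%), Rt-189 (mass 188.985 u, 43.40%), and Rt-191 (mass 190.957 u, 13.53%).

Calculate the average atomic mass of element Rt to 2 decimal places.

188.69 u

Average mass = Σ (abundance × isotope mass) = 0.0456 × 185.975 + 0.0382 × 186.925 + 0.3469 × 187.999 + 0.4340 × 188.985 + 0.1353 × 190.957
= 8.4805 + 7.1405 + 65.2169 + 82.0195 + 25.8365 = 188.6939 u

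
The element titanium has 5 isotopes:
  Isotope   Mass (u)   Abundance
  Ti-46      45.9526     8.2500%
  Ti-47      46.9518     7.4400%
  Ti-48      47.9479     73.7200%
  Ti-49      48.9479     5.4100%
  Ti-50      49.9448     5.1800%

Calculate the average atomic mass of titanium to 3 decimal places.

Ar = Σ fᵢ·mᵢ = 0.082500 × 45.9526 + 0.074400 × 46.9518 + 0.737200 × 47.9479 + 0.054100 × 48.9479 + 0.051800 × 49.9448
= 3.79109 + 3.49321 + 35.34719 + 2.64808 + 2.58714 = 47.86671 u

47.867 u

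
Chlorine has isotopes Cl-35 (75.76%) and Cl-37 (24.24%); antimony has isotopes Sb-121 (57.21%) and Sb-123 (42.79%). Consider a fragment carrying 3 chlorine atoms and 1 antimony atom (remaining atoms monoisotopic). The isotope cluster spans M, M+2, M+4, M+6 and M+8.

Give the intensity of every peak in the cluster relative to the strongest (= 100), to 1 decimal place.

Chlorine pattern (n=3): 0.4348304 : 0.41738208 : 0.13354464 : 0.01424288
Antimony pattern (n=1): 0.5721 : 0.4279
Convolve the two distributions (both contribute in 2-u steps):
  M: 0.4348304×0.5721 = 0.248766
  M+2: 0.4348304×0.4279 + 0.41738208×0.5721 = 0.424848
  M+4: 0.41738208×0.4279 + 0.13354464×0.5721 = 0.254999
  M+6: 0.13354464×0.4279 + 0.01424288×0.5721 = 0.065292
  M+8: 0.01424288×0.4279 = 0.006095
Scale to base peak (0.424848) = 100: 58.6 : 100.0 : 60.0 : 15.4 : 1.4

58.6 : 100.0 : 60.0 : 15.4 : 1.4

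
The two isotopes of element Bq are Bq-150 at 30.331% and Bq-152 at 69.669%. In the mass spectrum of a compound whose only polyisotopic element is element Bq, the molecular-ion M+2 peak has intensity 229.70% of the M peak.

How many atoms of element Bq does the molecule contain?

For n independent Bq atoms, I(M+2)/I(M) = n · (abundance Bq-152) / (abundance Bq-150) = n · 0.69669/0.30331.
n = 2.2970 × 0.30331/0.69669 = 1.00 ≈ 1

1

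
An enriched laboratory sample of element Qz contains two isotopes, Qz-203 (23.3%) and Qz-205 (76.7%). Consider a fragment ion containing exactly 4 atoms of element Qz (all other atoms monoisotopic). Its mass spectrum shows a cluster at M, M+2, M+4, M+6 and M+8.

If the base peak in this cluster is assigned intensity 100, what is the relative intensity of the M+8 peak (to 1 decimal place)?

Binomial terms of (0.233 + 0.767)^4: M 0.0029, M+2 0.0388, M+4 0.1916, M+6 0.4205, M+8 0.3461 → M+6 is the base peak.
P(M+6) = C(4,3) × 0.233^1 × 0.767^3 = 4 × 0.2330 × 0.45121766 = 0.420535 (base)
P(M+8) = C(4,4) × 0.233^0 × 0.767^4 = 1 × 1.0000 × 0.34608395 = 0.346084
Relative intensity = 0.346084 / 0.420535 × 100 = 82.3

82.3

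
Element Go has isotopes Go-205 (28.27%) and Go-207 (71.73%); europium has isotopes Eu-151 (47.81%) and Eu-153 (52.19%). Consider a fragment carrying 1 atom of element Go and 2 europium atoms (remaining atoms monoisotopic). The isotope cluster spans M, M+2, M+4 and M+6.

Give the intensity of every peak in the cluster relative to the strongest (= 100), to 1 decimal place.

Element Go pattern (n=1): 0.2827 : 0.7173
Europium pattern (n=2): 0.22857961 : 0.49904078 : 0.27237961
Convolve the two distributions (both contribute in 2-u steps):
  M: 0.2827×0.22857961 = 0.064619
  M+2: 0.2827×0.49904078 + 0.7173×0.22857961 = 0.305039
  M+4: 0.2827×0.27237961 + 0.7173×0.49904078 = 0.434964
  M+6: 0.7173×0.27237961 = 0.195378
Scale to base peak (0.434964) = 100: 14.9 : 70.1 : 100.0 : 44.9

14.9 : 70.1 : 100.0 : 44.9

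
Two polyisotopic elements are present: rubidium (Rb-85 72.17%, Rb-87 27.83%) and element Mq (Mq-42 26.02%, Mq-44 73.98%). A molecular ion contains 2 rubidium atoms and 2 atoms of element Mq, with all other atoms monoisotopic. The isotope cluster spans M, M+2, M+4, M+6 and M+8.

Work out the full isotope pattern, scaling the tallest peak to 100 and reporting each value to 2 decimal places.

7.93 : 51.18 : 100.00 : 56.11 : 9.53

Rubidium pattern (n=2): 0.52085089 : 0.40169822 : 0.07745089
Element Mq pattern (n=2): 0.06770404 : 0.38499192 : 0.54730404
Convolve the two distributions (both contribute in 2-u steps):
  M: 0.52085089×0.06770404 = 0.035264
  M+2: 0.52085089×0.38499192 + 0.40169822×0.06770404 = 0.227720
  M+4: 0.52085089×0.54730404 + 0.40169822×0.38499192 + 0.07745089×0.06770404 = 0.444958
  M+6: 0.40169822×0.54730404 + 0.07745089×0.38499192 = 0.249669
  M+8: 0.07745089×0.54730404 = 0.042389
Scale to base peak (0.444958) = 100: 7.93 : 51.18 : 100.00 : 56.11 : 9.53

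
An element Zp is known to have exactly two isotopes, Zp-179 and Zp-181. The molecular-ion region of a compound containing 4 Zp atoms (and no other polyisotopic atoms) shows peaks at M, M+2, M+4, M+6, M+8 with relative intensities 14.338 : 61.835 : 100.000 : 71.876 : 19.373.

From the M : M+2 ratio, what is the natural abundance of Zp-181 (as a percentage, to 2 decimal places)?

If p is the fraction of Zp that is Zp-179, then I(M+2)/I(M) = [C(4,1)·p^3·(1−p)] / p^4 = 4·(1−p)/p = 61.835/14.338 = 4.3127
(1−p)/p = 4.3127/4 = 1.0782  ⇒  p = 1/(1 + 1.0782) = 0.4812
Zp-179: 48.12%, Zp-181: 51.88%.

51.88%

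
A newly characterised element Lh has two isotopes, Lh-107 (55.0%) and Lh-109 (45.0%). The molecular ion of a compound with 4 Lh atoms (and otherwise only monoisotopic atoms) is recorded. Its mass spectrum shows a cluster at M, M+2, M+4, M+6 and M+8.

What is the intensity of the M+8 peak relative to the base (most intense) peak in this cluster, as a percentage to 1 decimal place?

(0.550 + 0.450)^4 gives M 0.0915, M+2 0.2995, M+4 0.3675, M+6 0.2005, M+8 0.0410; the largest is M+4.
P(M+4) = C(4,2) × 0.550^2 × 0.450^2 = 6 × 0.3025 × 0.2025 = 0.367538 (base)
P(M+8) = C(4,4) × 0.550^0 × 0.450^4 = 1 × 1.0000 × 0.04100625 = 0.041006
Relative intensity = 0.041006 / 0.367538 × 100 = 11.2

11.2%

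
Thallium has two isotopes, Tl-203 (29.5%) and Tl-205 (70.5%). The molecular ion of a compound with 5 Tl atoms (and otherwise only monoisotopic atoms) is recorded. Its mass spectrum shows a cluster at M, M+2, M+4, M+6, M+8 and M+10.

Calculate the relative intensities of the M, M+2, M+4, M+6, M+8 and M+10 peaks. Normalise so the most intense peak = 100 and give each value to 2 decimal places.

0.61 : 7.33 : 35.02 : 83.69 : 100.00 : 47.80

The 5 Tl atoms are independent, so intensities follow the terms of (0.295 + 0.705)^5.
P(M) = 0.295^5 = 0.002234
P(M+2) = 5 × 0.295^4 × 0.705^1 = 0.026696
P(M+4) = 10 × 0.295^3 × 0.705^2 = 0.127598
P(M+6) = 10 × 0.295^2 × 0.705^3 = 0.304938
P(M+8) = 5 × 0.295^1 × 0.705^4 = 0.364375
P(M+10) = 0.705^5 = 0.174159
The M+8 peak is largest (0.364375); scaling to 100 gives 0.61 : 7.33 : 35.02 : 83.69 : 100.00 : 47.80.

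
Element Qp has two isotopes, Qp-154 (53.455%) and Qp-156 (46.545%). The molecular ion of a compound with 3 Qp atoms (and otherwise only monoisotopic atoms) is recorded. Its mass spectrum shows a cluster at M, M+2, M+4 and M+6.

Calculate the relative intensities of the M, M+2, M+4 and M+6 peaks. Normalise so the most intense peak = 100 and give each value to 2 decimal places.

The 3 Qp atoms are independent, so intensities follow the terms of (0.53455 + 0.46545)^3.
P(M) = 0.53455^3 = 0.152744
P(M+2) = 3 × 0.53455^2 × 0.46545^1 = 0.398998
P(M+4) = 3 × 0.53455^1 × 0.46545^2 = 0.347421
P(M+6) = 0.46545^3 = 0.100837
The M+2 peak is largest (0.398998); scaling to 100 gives 38.28 : 100.00 : 87.07 : 25.27.

38.28 : 100.00 : 87.07 : 25.27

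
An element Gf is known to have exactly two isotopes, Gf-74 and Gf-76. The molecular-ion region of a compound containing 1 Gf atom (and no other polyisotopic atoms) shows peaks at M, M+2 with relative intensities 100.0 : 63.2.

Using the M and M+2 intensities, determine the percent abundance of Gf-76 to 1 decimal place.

Let p = fractional abundance of Gf-74. I(M+2)/I(M) = [C(1,1)·p^0·(1−p)] / p^1 = 1·(1−p)/p = 63.2/100.0 = 0.6320
(1−p)/p = 0.6320/1 = 0.6320  ⇒  p = 1/(1 + 0.6320) = 0.6127
Gf-74: 61.3%, Gf-76: 38.7%.

38.7%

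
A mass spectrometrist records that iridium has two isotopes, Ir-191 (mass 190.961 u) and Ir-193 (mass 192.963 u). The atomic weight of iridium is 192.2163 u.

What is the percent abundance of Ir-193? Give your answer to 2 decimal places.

With x = fraction of Ir-191 (so Ir-193 is 1 − x):
190.961·x + 192.963·(1 − x) = 192.2163
(190.961 − 192.963)·x = 192.2163 − 192.963
x = -0.7467 / -2.002 = 0.37298 → 37.30% Ir-191, 62.70% Ir-193.

62.70%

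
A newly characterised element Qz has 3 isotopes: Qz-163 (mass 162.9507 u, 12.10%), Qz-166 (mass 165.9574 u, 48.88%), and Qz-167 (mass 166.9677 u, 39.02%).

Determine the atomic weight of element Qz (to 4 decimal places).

165.9878 u

Average mass = Σ (abundance × isotope mass) = 0.1210 × 162.9507 + 0.4888 × 165.9574 + 0.3902 × 166.9677
= 19.71703 + 81.11998 + 65.15080 = 165.98781 u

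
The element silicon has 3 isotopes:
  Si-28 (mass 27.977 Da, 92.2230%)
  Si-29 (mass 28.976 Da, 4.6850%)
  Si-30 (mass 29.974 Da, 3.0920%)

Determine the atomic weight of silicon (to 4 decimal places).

Average mass = Σ (abundance × isotope mass) = 0.922230 × 27.977 + 0.046850 × 28.976 + 0.030920 × 29.974
= 25.80123 + 1.35753 + 0.92680 = 28.08556 Da

28.0856 Da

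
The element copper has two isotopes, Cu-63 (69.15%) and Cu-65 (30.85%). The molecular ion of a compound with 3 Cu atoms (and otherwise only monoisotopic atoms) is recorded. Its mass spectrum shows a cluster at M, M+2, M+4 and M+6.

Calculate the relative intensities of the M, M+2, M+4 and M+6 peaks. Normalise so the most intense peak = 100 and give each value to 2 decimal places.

74.72 : 100.00 : 44.61 : 6.63

Expanding (0.6915 + 0.3085)^3:
P(M) = 0.6915^3 = 0.330656
P(M+2) = 3 × 0.6915^2 × 0.3085^1 = 0.442548
P(M+4) = 3 × 0.6915^1 × 0.3085^2 = 0.197435
P(M+6) = 0.3085^3 = 0.029361
The M+2 peak is largest (0.442548); scaling to 100 gives 74.72 : 100.00 : 44.61 : 6.63.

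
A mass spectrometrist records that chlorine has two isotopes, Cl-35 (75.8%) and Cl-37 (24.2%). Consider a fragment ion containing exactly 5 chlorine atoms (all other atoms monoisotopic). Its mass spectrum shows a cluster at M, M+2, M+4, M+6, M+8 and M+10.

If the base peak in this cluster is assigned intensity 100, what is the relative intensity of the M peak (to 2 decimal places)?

Binomial terms of (0.758 + 0.242)^5: M 0.2502, M+2 0.3994, M+4 0.2551, M+6 0.0814, M+8 0.0130, M+10 0.0008 → M+2 is the base peak.
P(M+2) = C(5,1) × 0.758^4 × 0.242^1 = 5 × 0.33012379 × 0.2420 = 0.399450 (base)
P(M) = C(5,0) × 0.758^5 × 0.242^0 = 1 × 0.25023383 × 1.0000 = 0.250234
Relative intensity = 0.250234 / 0.399450 × 100 = 62.64

62.64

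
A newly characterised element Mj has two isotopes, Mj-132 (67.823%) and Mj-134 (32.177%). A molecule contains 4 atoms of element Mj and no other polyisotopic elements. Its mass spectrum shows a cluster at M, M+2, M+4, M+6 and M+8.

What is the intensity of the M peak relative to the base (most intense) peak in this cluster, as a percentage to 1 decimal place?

Binomial terms of (0.67823 + 0.32177)^4: M 0.2116, M+2 0.4015, M+4 0.2858, M+6 0.0904, M+8 0.0107 → M+2 is the base peak.
P(M+2) = C(4,1) × 0.67823^3 × 0.32177^1 = 4 × 0.31198304 × 0.32177 = 0.401547 (base)
P(M) = C(4,0) × 0.67823^4 × 0.32177^0 = 1 × 0.21159626 × 1.0000 = 0.211596
Relative intensity = 0.211596 / 0.401547 × 100 = 52.7

52.7%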